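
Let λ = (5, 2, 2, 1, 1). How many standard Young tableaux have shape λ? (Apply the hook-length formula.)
# SYT of shape (5, 2, 2, 1, 1) = 1540

Hook-length formula: f^λ = n! / Π hook(c), product over all cells c of the Young diagram. For λ = (5, 2, 2, 1, 1), n = 11 boxes. Hook lengths by row (left-to-right, top-to-bottom): [9, 6, 3, 2, 1]; [5, 2]; [4, 1]; [2]; [1]. Product of hooks = 25920. So f^λ = 11! / 25920 = 39916800 / 25920 = 1540.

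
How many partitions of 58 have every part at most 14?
p(58, parts ≤ 14) = 376577

Use the recurrence p(n, m) = p(n, m−1) + p(n−m, m): either the largest part is < m (count p(n, m−1)) or the largest part is exactly m (remove one copy of m, count p(n−m, m)). With p(0, ·) = 1 this gives p(58, parts ≤ 14) = 376577. (By conjugating Young diagrams, this also counts partitions of 58 into at most 14 parts.)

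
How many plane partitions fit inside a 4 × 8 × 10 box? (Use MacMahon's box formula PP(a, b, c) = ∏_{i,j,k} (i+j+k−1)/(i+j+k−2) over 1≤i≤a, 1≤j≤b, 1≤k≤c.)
PP(4, 8, 10) = 1268665346776464

Evaluate the triple product over i = 1..4, j = 1..8, k = 1..10. The factors are (2/1) · (3/2) · (4/3) · (5/4) · (6/5) · (7/6) · (8/7) · (9/8) · … (320 factors total). The numerators and denominators telescope so the product is an integer; carrying out the multiplication exactly gives PP(4, 8, 10) = 1268665346776464.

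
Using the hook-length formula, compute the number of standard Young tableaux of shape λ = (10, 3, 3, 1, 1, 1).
# SYT of shape (10, 3, 3, 1, 1, 1) = 4837248

Hook-length formula: f^λ = n! / Π hook(c), product over all cells c of the Young diagram. For λ = (10, 3, 3, 1, 1, 1), n = 19 boxes. Hook lengths by row (left-to-right, top-to-bottom): [15, 11, 10, 7, 6, 5, 4, 3, 2, 1]; [7, 3, 2]; [6, 2, 1]; [3]; [2]; [1]. Product of hooks = 25147584000. So f^λ = 19! / 25147584000 = 121645100408832000 / 25147584000 = 4837248.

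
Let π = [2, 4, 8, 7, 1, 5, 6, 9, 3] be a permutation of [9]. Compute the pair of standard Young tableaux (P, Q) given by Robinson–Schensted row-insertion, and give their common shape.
P = [1, 3, 5, 6, 9] / [2, 4] / [7] / [8];  Q = [1, 2, 3, 7, 8] / [4, 6] / [5] / [9];  common shape = (5, 2, 1, 1)

Row-insert the values π_1, π_2, … into P one at a time, bumping the leftmost entry strictly greater than the inserted value down to the next row. The recording tableau Q records, in position (i, j), the step at which that cell was added to P.
  Insert 2 (step 1): P = [2];  Q = [1]
  Insert 4 (step 2): P = [2, 4];  Q = [1, 2]
  Insert 8 (step 3): P = [2, 4, 8];  Q = [1, 2, 3]
  Insert 7 (step 4): P = [2, 4, 7] / [8];  Q = [1, 2, 3] / [4]
  Insert 1 (step 5): P = [1, 4, 7] / [2] / [8];  Q = [1, 2, 3] / [4] / [5]
  Insert 5 (step 6): P = [1, 4, 5] / [2, 7] / [8];  Q = [1, 2, 3] / [4, 6] / [5]
  Insert 6 (step 7): P = [1, 4, 5, 6] / [2, 7] / [8];  Q = [1, 2, 3, 7] / [4, 6] / [5]
  Insert 9 (step 8): P = [1, 4, 5, 6, 9] / [2, 7] / [8];  Q = [1, 2, 3, 7, 8] / [4, 6] / [5]
  Insert 3 (step 9): P = [1, 3, 5, 6, 9] / [2, 4] / [7] / [8];  Q = [1, 2, 3, 7, 8] / [4, 6] / [5] / [9]
Final shape: (5, 2, 1, 1).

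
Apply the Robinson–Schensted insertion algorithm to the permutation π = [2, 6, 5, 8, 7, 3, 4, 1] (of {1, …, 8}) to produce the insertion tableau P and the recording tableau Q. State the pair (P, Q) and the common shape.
P = [1, 3, 4] / [2, 7] / [5, 8] / [6];  Q = [1, 2, 4] / [3, 5] / [6, 7] / [8];  common shape = (3, 2, 2, 1)

Row-insert the values π_1, π_2, … into P one at a time, bumping the leftmost entry strictly greater than the inserted value down to the next row. The recording tableau Q records, in position (i, j), the step at which that cell was added to P.
  Insert 2 (step 1): P = [2];  Q = [1]
  Insert 6 (step 2): P = [2, 6];  Q = [1, 2]
  Insert 5 (step 3): P = [2, 5] / [6];  Q = [1, 2] / [3]
  Insert 8 (step 4): P = [2, 5, 8] / [6];  Q = [1, 2, 4] / [3]
  Insert 7 (step 5): P = [2, 5, 7] / [6, 8];  Q = [1, 2, 4] / [3, 5]
  Insert 3 (step 6): P = [2, 3, 7] / [5, 8] / [6];  Q = [1, 2, 4] / [3, 5] / [6]
  Insert 4 (step 7): P = [2, 3, 4] / [5, 7] / [6, 8];  Q = [1, 2, 4] / [3, 5] / [6, 7]
  Insert 1 (step 8): P = [1, 3, 4] / [2, 7] / [5, 8] / [6];  Q = [1, 2, 4] / [3, 5] / [6, 7] / [8]
Final shape: (3, 2, 2, 1).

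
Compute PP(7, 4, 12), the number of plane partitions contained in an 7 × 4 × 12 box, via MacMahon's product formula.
PP(7, 4, 12) = 2241344526426720

Evaluate the triple product over i = 1..7, j = 1..4, k = 1..12. The factors are (2/1) · (3/2) · (4/3) · (5/4) · (6/5) · (7/6) · (8/7) · (9/8) · … (336 factors total). The numerators and denominators telescope so the product is an integer; carrying out the multiplication exactly gives PP(7, 4, 12) = 2241344526426720.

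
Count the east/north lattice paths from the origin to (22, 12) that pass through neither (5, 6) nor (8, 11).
Number of paths = 500970876

Inclusion–exclusion. Total paths: C(34, 22) = 548354040. Through P₁: C(11, 5)·C(23, 17) = 46637514. Through P₂: C(19, 8)·C(15, 14) = 1133730. Since P₁ is strictly southwest of P₂, a monotone path through both must visit P₁ then P₂; paths through both = C(11, 5)·C(8, 3)·C(15, 14) = 388080. Avoid both = 548354040 − 46637514 − 1133730 + 388080 = 500970876.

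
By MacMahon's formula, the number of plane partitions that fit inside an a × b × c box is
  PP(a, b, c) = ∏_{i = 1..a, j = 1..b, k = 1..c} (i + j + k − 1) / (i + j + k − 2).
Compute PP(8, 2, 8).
PP(8, 2, 8) = 34763300

Evaluate the triple product over i = 1..8, j = 1..2, k = 1..8. The factors are (2/1) · (3/2) · (4/3) · (5/4) · (6/5) · (7/6) · (8/7) · (9/8) · … (128 factors total). The numerators and denominators telescope so the product is an integer; carrying out the multiplication exactly gives PP(8, 2, 8) = 34763300.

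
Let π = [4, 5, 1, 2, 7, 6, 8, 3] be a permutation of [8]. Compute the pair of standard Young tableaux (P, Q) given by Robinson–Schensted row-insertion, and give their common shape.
P = [1, 2, 3, 8] / [4, 5, 6] / [7];  Q = [1, 2, 5, 7] / [3, 4, 6] / [8];  common shape = (4, 3, 1)

Row-insert the values π_1, π_2, … into P one at a time, bumping the leftmost entry strictly greater than the inserted value down to the next row. The recording tableau Q records, in position (i, j), the step at which that cell was added to P.
  Insert 4 (step 1): P = [4];  Q = [1]
  Insert 5 (step 2): P = [4, 5];  Q = [1, 2]
  Insert 1 (step 3): P = [1, 5] / [4];  Q = [1, 2] / [3]
  Insert 2 (step 4): P = [1, 2] / [4, 5];  Q = [1, 2] / [3, 4]
  Insert 7 (step 5): P = [1, 2, 7] / [4, 5];  Q = [1, 2, 5] / [3, 4]
  Insert 6 (step 6): P = [1, 2, 6] / [4, 5, 7];  Q = [1, 2, 5] / [3, 4, 6]
  Insert 8 (step 7): P = [1, 2, 6, 8] / [4, 5, 7];  Q = [1, 2, 5, 7] / [3, 4, 6]
  Insert 3 (step 8): P = [1, 2, 3, 8] / [4, 5, 6] / [7];  Q = [1, 2, 5, 7] / [3, 4, 6] / [8]
Final shape: (4, 3, 1).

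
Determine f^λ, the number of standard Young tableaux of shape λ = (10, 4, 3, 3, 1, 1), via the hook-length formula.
# SYT of shape (10, 4, 3, 3, 1, 1) = 855512658

Hook-length formula: f^λ = n! / Π hook(c), product over all cells c of the Young diagram. For λ = (10, 4, 3, 3, 1, 1), n = 22 boxes. Hook lengths by row (left-to-right, top-to-bottom): [15, 12, 11, 8, 6, 5, 4, 3, 2, 1]; [8, 5, 4, 1]; [6, 3, 2]; [5, 2, 1]; [2]; [1]. Product of hooks = 1313832960000. So f^λ = 22! / 1313832960000 = 1124000727777607680000 / 1313832960000 = 855512658.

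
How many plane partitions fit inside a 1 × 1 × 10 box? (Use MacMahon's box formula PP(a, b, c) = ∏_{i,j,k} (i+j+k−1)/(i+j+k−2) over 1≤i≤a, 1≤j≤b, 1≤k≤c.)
PP(1, 1, 10) = 11

Evaluate the triple product over i = 1..1, j = 1..1, k = 1..10. The factors are (2/1) · (3/2) · (4/3) · (5/4) · (6/5) · (7/6) · (8/7) · (9/8) · … (10 factors total). The numerators and denominators telescope so the product is an integer; carrying out the multiplication exactly gives PP(1, 1, 10) = 11.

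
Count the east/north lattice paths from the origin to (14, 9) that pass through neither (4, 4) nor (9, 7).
Number of paths = 449060

Inclusion–exclusion. Total paths: C(23, 14) = 817190. Through P₁: C(8, 4)·C(15, 10) = 210210. Through P₂: C(16, 9)·C(7, 5) = 240240. Since P₁ is strictly southwest of P₂, a monotone path through both must visit P₁ then P₂; paths through both = C(8, 4)·C(8, 5)·C(7, 5) = 82320. Avoid both = 817190 − 210210 − 240240 + 82320 = 449060.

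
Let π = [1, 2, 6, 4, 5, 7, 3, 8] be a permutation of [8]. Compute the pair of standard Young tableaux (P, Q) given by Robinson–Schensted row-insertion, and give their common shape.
P = [1, 2, 3, 5, 7, 8] / [4] / [6];  Q = [1, 2, 3, 5, 6, 8] / [4] / [7];  common shape = (6, 1, 1)

Row-insert the values π_1, π_2, … into P one at a time, bumping the leftmost entry strictly greater than the inserted value down to the next row. The recording tableau Q records, in position (i, j), the step at which that cell was added to P.
  Insert 1 (step 1): P = [1];  Q = [1]
  Insert 2 (step 2): P = [1, 2];  Q = [1, 2]
  Insert 6 (step 3): P = [1, 2, 6];  Q = [1, 2, 3]
  Insert 4 (step 4): P = [1, 2, 4] / [6];  Q = [1, 2, 3] / [4]
  Insert 5 (step 5): P = [1, 2, 4, 5] / [6];  Q = [1, 2, 3, 5] / [4]
  Insert 7 (step 6): P = [1, 2, 4, 5, 7] / [6];  Q = [1, 2, 3, 5, 6] / [4]
  Insert 3 (step 7): P = [1, 2, 3, 5, 7] / [4] / [6];  Q = [1, 2, 3, 5, 6] / [4] / [7]
  Insert 8 (step 8): P = [1, 2, 3, 5, 7, 8] / [4] / [6];  Q = [1, 2, 3, 5, 6, 8] / [4] / [7]
Final shape: (6, 1, 1).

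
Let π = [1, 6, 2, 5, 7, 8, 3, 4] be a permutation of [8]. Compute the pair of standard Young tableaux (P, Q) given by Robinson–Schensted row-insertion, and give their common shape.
P = [1, 2, 3, 4, 8] / [5, 7] / [6];  Q = [1, 2, 4, 5, 6] / [3, 8] / [7];  common shape = (5, 2, 1)

Row-insert the values π_1, π_2, … into P one at a time, bumping the leftmost entry strictly greater than the inserted value down to the next row. The recording tableau Q records, in position (i, j), the step at which that cell was added to P.
  Insert 1 (step 1): P = [1];  Q = [1]
  Insert 6 (step 2): P = [1, 6];  Q = [1, 2]
  Insert 2 (step 3): P = [1, 2] / [6];  Q = [1, 2] / [3]
  Insert 5 (step 4): P = [1, 2, 5] / [6];  Q = [1, 2, 4] / [3]
  Insert 7 (step 5): P = [1, 2, 5, 7] / [6];  Q = [1, 2, 4, 5] / [3]
  Insert 8 (step 6): P = [1, 2, 5, 7, 8] / [6];  Q = [1, 2, 4, 5, 6] / [3]
  Insert 3 (step 7): P = [1, 2, 3, 7, 8] / [5] / [6];  Q = [1, 2, 4, 5, 6] / [3] / [7]
  Insert 4 (step 8): P = [1, 2, 3, 4, 8] / [5, 7] / [6];  Q = [1, 2, 4, 5, 6] / [3, 8] / [7]
Final shape: (5, 2, 1).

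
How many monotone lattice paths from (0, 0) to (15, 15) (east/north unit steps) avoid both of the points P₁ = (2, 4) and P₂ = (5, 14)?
Number of paths = 117594642

Inclusion–exclusion. Total paths: C(30, 15) = 155117520. Through P₁: C(6, 2)·C(24, 13) = 37442160. Through P₂: C(19, 5)·C(11, 10) = 127908. Since P₁ is strictly southwest of P₂, a monotone path through both must visit P₁ then P₂; paths through both = C(6, 2)·C(13, 3)·C(11, 10) = 47190. Avoid both = 155117520 − 37442160 − 127908 + 47190 = 117594642.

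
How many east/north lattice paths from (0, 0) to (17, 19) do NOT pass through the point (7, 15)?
Number of paths = 8426782056

Total paths from (0, 0) to (17, 19): C(36, 17) = 8597496600. Paths through (7, 15): (paths (0, 0) → (7, 15)) × (paths (7, 15) → (17, 19)) = C(22, 7) · C(14, 10) = 170544 · 1001 = 170714544. Avoidance count = 8597496600 − 170714544 = 8426782056.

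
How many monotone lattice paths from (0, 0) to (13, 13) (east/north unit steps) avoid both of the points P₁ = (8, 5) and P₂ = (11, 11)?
Number of paths = 5160287

Inclusion–exclusion. Total paths: C(26, 13) = 10400600. Through P₁: C(13, 8)·C(13, 5) = 1656369. Through P₂: C(22, 11)·C(4, 2) = 4232592. Since P₁ is strictly southwest of P₂, a monotone path through both must visit P₁ then P₂; paths through both = C(13, 8)·C(9, 3)·C(4, 2) = 648648. Avoid both = 10400600 − 1656369 − 4232592 + 648648 = 5160287.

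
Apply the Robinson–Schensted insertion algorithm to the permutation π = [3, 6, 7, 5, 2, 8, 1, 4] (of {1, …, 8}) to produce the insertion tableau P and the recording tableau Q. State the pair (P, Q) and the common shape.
P = [1, 4, 7, 8] / [2, 5] / [3] / [6];  Q = [1, 2, 3, 6] / [4, 8] / [5] / [7];  common shape = (4, 2, 1, 1)

Row-insert the values π_1, π_2, … into P one at a time, bumping the leftmost entry strictly greater than the inserted value down to the next row. The recording tableau Q records, in position (i, j), the step at which that cell was added to P.
  Insert 3 (step 1): P = [3];  Q = [1]
  Insert 6 (step 2): P = [3, 6];  Q = [1, 2]
  Insert 7 (step 3): P = [3, 6, 7];  Q = [1, 2, 3]
  Insert 5 (step 4): P = [3, 5, 7] / [6];  Q = [1, 2, 3] / [4]
  Insert 2 (step 5): P = [2, 5, 7] / [3] / [6];  Q = [1, 2, 3] / [4] / [5]
  Insert 8 (step 6): P = [2, 5, 7, 8] / [3] / [6];  Q = [1, 2, 3, 6] / [4] / [5]
  Insert 1 (step 7): P = [1, 5, 7, 8] / [2] / [3] / [6];  Q = [1, 2, 3, 6] / [4] / [5] / [7]
  Insert 4 (step 8): P = [1, 4, 7, 8] / [2, 5] / [3] / [6];  Q = [1, 2, 3, 6] / [4, 8] / [5] / [7]
Final shape: (4, 2, 1, 1).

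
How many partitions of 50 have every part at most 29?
p(50, parts ≤ 29) = 201512

Use the recurrence p(n, m) = p(n, m−1) + p(n−m, m): either the largest part is < m (count p(n, m−1)) or the largest part is exactly m (remove one copy of m, count p(n−m, m)). With p(0, ·) = 1 this gives p(50, parts ≤ 29) = 201512. (By conjugating Young diagrams, this also counts partitions of 50 into at most 29 parts.)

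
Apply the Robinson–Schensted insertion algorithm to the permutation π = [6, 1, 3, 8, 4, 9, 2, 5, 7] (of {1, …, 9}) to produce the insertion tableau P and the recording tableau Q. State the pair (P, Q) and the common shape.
P = [1, 2, 4, 5, 7] / [3, 8, 9] / [6];  Q = [1, 3, 4, 6, 9] / [2, 5, 8] / [7];  common shape = (5, 3, 1)

Row-insert the values π_1, π_2, … into P one at a time, bumping the leftmost entry strictly greater than the inserted value down to the next row. The recording tableau Q records, in position (i, j), the step at which that cell was added to P.
  Insert 6 (step 1): P = [6];  Q = [1]
  Insert 1 (step 2): P = [1] / [6];  Q = [1] / [2]
  Insert 3 (step 3): P = [1, 3] / [6];  Q = [1, 3] / [2]
  Insert 8 (step 4): P = [1, 3, 8] / [6];  Q = [1, 3, 4] / [2]
  Insert 4 (step 5): P = [1, 3, 4] / [6, 8];  Q = [1, 3, 4] / [2, 5]
  Insert 9 (step 6): P = [1, 3, 4, 9] / [6, 8];  Q = [1, 3, 4, 6] / [2, 5]
  Insert 2 (step 7): P = [1, 2, 4, 9] / [3, 8] / [6];  Q = [1, 3, 4, 6] / [2, 5] / [7]
  Insert 5 (step 8): P = [1, 2, 4, 5] / [3, 8, 9] / [6];  Q = [1, 3, 4, 6] / [2, 5, 8] / [7]
  Insert 7 (step 9): P = [1, 2, 4, 5, 7] / [3, 8, 9] / [6];  Q = [1, 3, 4, 6, 9] / [2, 5, 8] / [7]
Final shape: (5, 3, 1).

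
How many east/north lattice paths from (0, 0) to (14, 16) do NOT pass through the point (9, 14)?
Number of paths = 128261685

Total paths from (0, 0) to (14, 16): C(30, 14) = 145422675. Paths through (9, 14): (paths (0, 0) → (9, 14)) × (paths (9, 14) → (14, 16)) = C(23, 9) · C(7, 5) = 817190 · 21 = 17160990. Avoidance count = 145422675 − 17160990 = 128261685.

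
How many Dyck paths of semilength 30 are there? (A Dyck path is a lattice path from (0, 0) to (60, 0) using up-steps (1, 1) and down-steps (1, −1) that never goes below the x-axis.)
C_30 = 3814986502092304

These Dyck paths are counted by the Catalan number C_n = (1/(n + 1)) · C(2n, n). For n = 30: C_30 = (1/31) · C(60, 30) = 118264581564861424/31 = 3814986502092304.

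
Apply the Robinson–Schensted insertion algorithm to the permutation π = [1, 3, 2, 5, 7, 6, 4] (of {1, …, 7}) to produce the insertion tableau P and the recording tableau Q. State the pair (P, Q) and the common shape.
P = [1, 2, 4, 6] / [3, 5] / [7];  Q = [1, 2, 4, 5] / [3, 6] / [7];  common shape = (4, 2, 1)

Row-insert the values π_1, π_2, … into P one at a time, bumping the leftmost entry strictly greater than the inserted value down to the next row. The recording tableau Q records, in position (i, j), the step at which that cell was added to P.
  Insert 1 (step 1): P = [1];  Q = [1]
  Insert 3 (step 2): P = [1, 3];  Q = [1, 2]
  Insert 2 (step 3): P = [1, 2] / [3];  Q = [1, 2] / [3]
  Insert 5 (step 4): P = [1, 2, 5] / [3];  Q = [1, 2, 4] / [3]
  Insert 7 (step 5): P = [1, 2, 5, 7] / [3];  Q = [1, 2, 4, 5] / [3]
  Insert 6 (step 6): P = [1, 2, 5, 6] / [3, 7];  Q = [1, 2, 4, 5] / [3, 6]
  Insert 4 (step 7): P = [1, 2, 4, 6] / [3, 5] / [7];  Q = [1, 2, 4, 5] / [3, 6] / [7]
Final shape: (4, 2, 1).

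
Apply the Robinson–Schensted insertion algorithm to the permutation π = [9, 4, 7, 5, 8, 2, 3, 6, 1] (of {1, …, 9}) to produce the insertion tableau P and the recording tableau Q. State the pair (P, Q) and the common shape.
P = [1, 3, 6] / [2, 5, 8] / [4] / [7] / [9];  Q = [1, 3, 5] / [2, 7, 8] / [4] / [6] / [9];  common shape = (3, 3, 1, 1, 1)

Row-insert the values π_1, π_2, … into P one at a time, bumping the leftmost entry strictly greater than the inserted value down to the next row. The recording tableau Q records, in position (i, j), the step at which that cell was added to P.
  Insert 9 (step 1): P = [9];  Q = [1]
  Insert 4 (step 2): P = [4] / [9];  Q = [1] / [2]
  Insert 7 (step 3): P = [4, 7] / [9];  Q = [1, 3] / [2]
  Insert 5 (step 4): P = [4, 5] / [7] / [9];  Q = [1, 3] / [2] / [4]
  Insert 8 (step 5): P = [4, 5, 8] / [7] / [9];  Q = [1, 3, 5] / [2] / [4]
  Insert 2 (step 6): P = [2, 5, 8] / [4] / [7] / [9];  Q = [1, 3, 5] / [2] / [4] / [6]
  Insert 3 (step 7): P = [2, 3, 8] / [4, 5] / [7] / [9];  Q = [1, 3, 5] / [2, 7] / [4] / [6]
  Insert 6 (step 8): P = [2, 3, 6] / [4, 5, 8] / [7] / [9];  Q = [1, 3, 5] / [2, 7, 8] / [4] / [6]
  Insert 1 (step 9): P = [1, 3, 6] / [2, 5, 8] / [4] / [7] / [9];  Q = [1, 3, 5] / [2, 7, 8] / [4] / [6] / [9]
Final shape: (3, 3, 1, 1, 1).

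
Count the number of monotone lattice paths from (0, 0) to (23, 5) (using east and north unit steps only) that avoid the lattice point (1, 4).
Number of paths = 98165

Total paths from (0, 0) to (23, 5): C(28, 23) = 98280. Paths through (1, 4): (paths (0, 0) → (1, 4)) × (paths (1, 4) → (23, 5)) = C(5, 1) · C(23, 22) = 5 · 23 = 115. Avoidance count = 98280 − 115 = 98165.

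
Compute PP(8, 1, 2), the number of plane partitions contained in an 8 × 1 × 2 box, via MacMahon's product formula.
PP(8, 1, 2) = 45

Evaluate the triple product over i = 1..8, j = 1..1, k = 1..2. The factors are (2/1) · (3/2) · (3/2) · (4/3) · (4/3) · (5/4) · (5/4) · (6/5) · … (16 factors total). The numerators and denominators telescope so the product is an integer; carrying out the multiplication exactly gives PP(8, 1, 2) = 45.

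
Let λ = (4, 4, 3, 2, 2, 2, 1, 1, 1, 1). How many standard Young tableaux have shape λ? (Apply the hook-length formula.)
# SYT of shape (4, 4, 3, 2, 2, 2, 1, 1, 1, 1) = 100727550

Hook-length formula: f^λ = n! / Π hook(c), product over all cells c of the Young diagram. For λ = (4, 4, 3, 2, 2, 2, 1, 1, 1, 1), n = 21 boxes. Hook lengths by row (left-to-right, top-to-bottom): [13, 8, 4, 2]; [12, 7, 3, 1]; [10, 5, 1]; [8, 3]; [7, 2]; [6, 1]; [4]; [3]; [2]; [1]. Product of hooks = 507219148800. So f^λ = 21! / 507219148800 = 51090942171709440000 / 507219148800 = 100727550.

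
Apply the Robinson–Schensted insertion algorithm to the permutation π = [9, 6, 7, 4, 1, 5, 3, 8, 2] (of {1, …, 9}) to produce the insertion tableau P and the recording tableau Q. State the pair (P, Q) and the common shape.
P = [1, 2, 8] / [3, 5] / [4, 7] / [6] / [9];  Q = [1, 3, 8] / [2, 6] / [4, 7] / [5] / [9];  common shape = (3, 2, 2, 1, 1)

Row-insert the values π_1, π_2, … into P one at a time, bumping the leftmost entry strictly greater than the inserted value down to the next row. The recording tableau Q records, in position (i, j), the step at which that cell was added to P.
  Insert 9 (step 1): P = [9];  Q = [1]
  Insert 6 (step 2): P = [6] / [9];  Q = [1] / [2]
  Insert 7 (step 3): P = [6, 7] / [9];  Q = [1, 3] / [2]
  Insert 4 (step 4): P = [4, 7] / [6] / [9];  Q = [1, 3] / [2] / [4]
  Insert 1 (step 5): P = [1, 7] / [4] / [6] / [9];  Q = [1, 3] / [2] / [4] / [5]
  Insert 5 (step 6): P = [1, 5] / [4, 7] / [6] / [9];  Q = [1, 3] / [2, 6] / [4] / [5]
  Insert 3 (step 7): P = [1, 3] / [4, 5] / [6, 7] / [9];  Q = [1, 3] / [2, 6] / [4, 7] / [5]
  Insert 8 (step 8): P = [1, 3, 8] / [4, 5] / [6, 7] / [9];  Q = [1, 3, 8] / [2, 6] / [4, 7] / [5]
  Insert 2 (step 9): P = [1, 2, 8] / [3, 5] / [4, 7] / [6] / [9];  Q = [1, 3, 8] / [2, 6] / [4, 7] / [5] / [9]
Final shape: (3, 2, 2, 1, 1).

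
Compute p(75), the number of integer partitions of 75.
p(75) = 8118264

Compute p(n) via the recurrence p(n, m) = p(n, m−1) + p(n−m, m), where p(n, m) counts partitions of n with all parts ≤ m and p(n) = p(n, n). The base cases are p(0, m) = 1 and p(n, 0) = 0 for n > 0. Filling the table yields p(75) = 8118264. (Euler's pentagonal recurrence is an alternative.)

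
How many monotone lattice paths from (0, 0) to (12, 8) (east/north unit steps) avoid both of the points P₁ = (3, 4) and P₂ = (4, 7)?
Number of paths = 99235

Inclusion–exclusion. Total paths: C(20, 12) = 125970. Through P₁: C(7, 3)·C(13, 9) = 25025. Through P₂: C(11, 4)·C(9, 8) = 2970. Since P₁ is strictly southwest of P₂, a monotone path through both must visit P₁ then P₂; paths through both = C(7, 3)·C(4, 1)·C(9, 8) = 1260. Avoid both = 125970 − 25025 − 2970 + 1260 = 99235.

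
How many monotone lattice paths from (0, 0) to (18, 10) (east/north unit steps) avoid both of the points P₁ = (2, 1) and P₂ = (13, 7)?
Number of paths = 4732233

Inclusion–exclusion. Total paths: C(28, 18) = 13123110. Through P₁: C(3, 2)·C(25, 16) = 6128925. Through P₂: C(20, 13)·C(8, 5) = 4341120. Since P₁ is strictly southwest of P₂, a monotone path through both must visit P₁ then P₂; paths through both = C(3, 2)·C(17, 11)·C(8, 5) = 2079168. Avoid both = 13123110 − 6128925 − 4341120 + 2079168 = 4732233.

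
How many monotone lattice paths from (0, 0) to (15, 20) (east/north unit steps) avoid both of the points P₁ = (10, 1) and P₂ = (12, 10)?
Number of paths = 3062707890

Inclusion–exclusion. Total paths: C(35, 15) = 3247943160. Through P₁: C(11, 10)·C(24, 5) = 467544. Through P₂: C(22, 12)·C(13, 3) = 184940756. Since P₁ is strictly southwest of P₂, a monotone path through both must visit P₁ then P₂; paths through both = C(11, 10)·C(11, 2)·C(13, 3) = 173030. Avoid both = 3247943160 − 467544 − 184940756 + 173030 = 3062707890.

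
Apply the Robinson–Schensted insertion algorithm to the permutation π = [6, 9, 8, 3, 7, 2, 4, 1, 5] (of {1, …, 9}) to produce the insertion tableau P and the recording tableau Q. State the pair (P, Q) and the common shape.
P = [1, 4, 5] / [2, 7] / [3, 8] / [6] / [9];  Q = [1, 2, 9] / [3, 5] / [4, 7] / [6] / [8];  common shape = (3, 2, 2, 1, 1)

Row-insert the values π_1, π_2, … into P one at a time, bumping the leftmost entry strictly greater than the inserted value down to the next row. The recording tableau Q records, in position (i, j), the step at which that cell was added to P.
  Insert 6 (step 1): P = [6];  Q = [1]
  Insert 9 (step 2): P = [6, 9];  Q = [1, 2]
  Insert 8 (step 3): P = [6, 8] / [9];  Q = [1, 2] / [3]
  Insert 3 (step 4): P = [3, 8] / [6] / [9];  Q = [1, 2] / [3] / [4]
  Insert 7 (step 5): P = [3, 7] / [6, 8] / [9];  Q = [1, 2] / [3, 5] / [4]
  Insert 2 (step 6): P = [2, 7] / [3, 8] / [6] / [9];  Q = [1, 2] / [3, 5] / [4] / [6]
  Insert 4 (step 7): P = [2, 4] / [3, 7] / [6, 8] / [9];  Q = [1, 2] / [3, 5] / [4, 7] / [6]
  Insert 1 (step 8): P = [1, 4] / [2, 7] / [3, 8] / [6] / [9];  Q = [1, 2] / [3, 5] / [4, 7] / [6] / [8]
  Insert 5 (step 9): P = [1, 4, 5] / [2, 7] / [3, 8] / [6] / [9];  Q = [1, 2, 9] / [3, 5] / [4, 7] / [6] / [8]
Final shape: (3, 2, 2, 1, 1).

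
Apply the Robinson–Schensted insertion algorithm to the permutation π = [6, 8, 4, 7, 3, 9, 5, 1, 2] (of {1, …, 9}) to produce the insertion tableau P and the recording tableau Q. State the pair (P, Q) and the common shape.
P = [1, 2, 9] / [3, 5] / [4, 7] / [6, 8];  Q = [1, 2, 6] / [3, 4] / [5, 7] / [8, 9];  common shape = (3, 2, 2, 2)

Row-insert the values π_1, π_2, … into P one at a time, bumping the leftmost entry strictly greater than the inserted value down to the next row. The recording tableau Q records, in position (i, j), the step at which that cell was added to P.
  Insert 6 (step 1): P = [6];  Q = [1]
  Insert 8 (step 2): P = [6, 8];  Q = [1, 2]
  Insert 4 (step 3): P = [4, 8] / [6];  Q = [1, 2] / [3]
  Insert 7 (step 4): P = [4, 7] / [6, 8];  Q = [1, 2] / [3, 4]
  Insert 3 (step 5): P = [3, 7] / [4, 8] / [6];  Q = [1, 2] / [3, 4] / [5]
  Insert 9 (step 6): P = [3, 7, 9] / [4, 8] / [6];  Q = [1, 2, 6] / [3, 4] / [5]
  Insert 5 (step 7): P = [3, 5, 9] / [4, 7] / [6, 8];  Q = [1, 2, 6] / [3, 4] / [5, 7]
  Insert 1 (step 8): P = [1, 5, 9] / [3, 7] / [4, 8] / [6];  Q = [1, 2, 6] / [3, 4] / [5, 7] / [8]
  Insert 2 (step 9): P = [1, 2, 9] / [3, 5] / [4, 7] / [6, 8];  Q = [1, 2, 6] / [3, 4] / [5, 7] / [8, 9]
Final shape: (3, 2, 2, 2).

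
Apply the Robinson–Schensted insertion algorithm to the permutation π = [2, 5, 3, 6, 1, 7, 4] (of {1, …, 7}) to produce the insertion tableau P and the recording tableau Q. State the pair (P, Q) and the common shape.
P = [1, 3, 4, 7] / [2, 6] / [5];  Q = [1, 2, 4, 6] / [3, 7] / [5];  common shape = (4, 2, 1)

Row-insert the values π_1, π_2, … into P one at a time, bumping the leftmost entry strictly greater than the inserted value down to the next row. The recording tableau Q records, in position (i, j), the step at which that cell was added to P.
  Insert 2 (step 1): P = [2];  Q = [1]
  Insert 5 (step 2): P = [2, 5];  Q = [1, 2]
  Insert 3 (step 3): P = [2, 3] / [5];  Q = [1, 2] / [3]
  Insert 6 (step 4): P = [2, 3, 6] / [5];  Q = [1, 2, 4] / [3]
  Insert 1 (step 5): P = [1, 3, 6] / [2] / [5];  Q = [1, 2, 4] / [3] / [5]
  Insert 7 (step 6): P = [1, 3, 6, 7] / [2] / [5];  Q = [1, 2, 4, 6] / [3] / [5]
  Insert 4 (step 7): P = [1, 3, 4, 7] / [2, 6] / [5];  Q = [1, 2, 4, 6] / [3, 7] / [5]
Final shape: (4, 2, 1).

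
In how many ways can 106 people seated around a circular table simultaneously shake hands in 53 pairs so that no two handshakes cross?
C_53 = 116157871455782434250553845880

These noncrossing handshakes are counted by the Catalan number C_n = (1/(n + 1)) · C(2n, n). For n = 53: C_53 = (1/54) · C(106, 53) = 6272525058612251449529907677520/54 = 116157871455782434250553845880.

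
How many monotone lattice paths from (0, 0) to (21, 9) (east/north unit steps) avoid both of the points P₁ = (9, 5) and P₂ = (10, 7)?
Number of paths = 9615034

Inclusion–exclusion. Total paths: C(30, 21) = 14307150. Through P₁: C(14, 9)·C(16, 12) = 3643640. Through P₂: C(17, 10)·C(13, 11) = 1516944. Since P₁ is strictly southwest of P₂, a monotone path through both must visit P₁ then P₂; paths through both = C(14, 9)·C(3, 1)·C(13, 11) = 468468. Avoid both = 14307150 − 3643640 − 1516944 + 468468 = 9615034.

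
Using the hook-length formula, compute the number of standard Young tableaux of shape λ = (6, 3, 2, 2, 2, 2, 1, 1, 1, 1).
# SYT of shape (6, 3, 2, 2, 2, 2, 1, 1, 1, 1) = 98760480

Hook-length formula: f^λ = n! / Π hook(c), product over all cells c of the Young diagram. For λ = (6, 3, 2, 2, 2, 2, 1, 1, 1, 1), n = 21 boxes. Hook lengths by row (left-to-right, top-to-bottom): [15, 10, 5, 3, 2, 1]; [11, 6, 1]; [9, 4]; [8, 3]; [7, 2]; [6, 1]; [4]; [3]; [2]; [1]. Product of hooks = 517321728000. So f^λ = 21! / 517321728000 = 51090942171709440000 / 517321728000 = 98760480.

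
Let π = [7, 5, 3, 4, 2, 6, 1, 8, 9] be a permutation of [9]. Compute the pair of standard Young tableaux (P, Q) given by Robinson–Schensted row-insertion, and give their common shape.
P = [1, 4, 6, 8, 9] / [2] / [3] / [5] / [7];  Q = [1, 4, 6, 8, 9] / [2] / [3] / [5] / [7];  common shape = (5, 1, 1, 1, 1)

Row-insert the values π_1, π_2, … into P one at a time, bumping the leftmost entry strictly greater than the inserted value down to the next row. The recording tableau Q records, in position (i, j), the step at which that cell was added to P.
  Insert 7 (step 1): P = [7];  Q = [1]
  Insert 5 (step 2): P = [5] / [7];  Q = [1] / [2]
  Insert 3 (step 3): P = [3] / [5] / [7];  Q = [1] / [2] / [3]
  Insert 4 (step 4): P = [3, 4] / [5] / [7];  Q = [1, 4] / [2] / [3]
  Insert 2 (step 5): P = [2, 4] / [3] / [5] / [7];  Q = [1, 4] / [2] / [3] / [5]
  Insert 6 (step 6): P = [2, 4, 6] / [3] / [5] / [7];  Q = [1, 4, 6] / [2] / [3] / [5]
  Insert 1 (step 7): P = [1, 4, 6] / [2] / [3] / [5] / [7];  Q = [1, 4, 6] / [2] / [3] / [5] / [7]
  Insert 8 (step 8): P = [1, 4, 6, 8] / [2] / [3] / [5] / [7];  Q = [1, 4, 6, 8] / [2] / [3] / [5] / [7]
  Insert 9 (step 9): P = [1, 4, 6, 8, 9] / [2] / [3] / [5] / [7];  Q = [1, 4, 6, 8, 9] / [2] / [3] / [5] / [7]
Final shape: (5, 1, 1, 1, 1).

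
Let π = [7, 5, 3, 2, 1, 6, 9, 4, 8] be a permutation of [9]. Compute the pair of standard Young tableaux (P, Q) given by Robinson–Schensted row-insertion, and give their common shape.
P = [1, 4, 8] / [2, 6, 9] / [3] / [5] / [7];  Q = [1, 6, 7] / [2, 8, 9] / [3] / [4] / [5];  common shape = (3, 3, 1, 1, 1)

Row-insert the values π_1, π_2, … into P one at a time, bumping the leftmost entry strictly greater than the inserted value down to the next row. The recording tableau Q records, in position (i, j), the step at which that cell was added to P.
  Insert 7 (step 1): P = [7];  Q = [1]
  Insert 5 (step 2): P = [5] / [7];  Q = [1] / [2]
  Insert 3 (step 3): P = [3] / [5] / [7];  Q = [1] / [2] / [3]
  Insert 2 (step 4): P = [2] / [3] / [5] / [7];  Q = [1] / [2] / [3] / [4]
  Insert 1 (step 5): P = [1] / [2] / [3] / [5] / [7];  Q = [1] / [2] / [3] / [4] / [5]
  Insert 6 (step 6): P = [1, 6] / [2] / [3] / [5] / [7];  Q = [1, 6] / [2] / [3] / [4] / [5]
  Insert 9 (step 7): P = [1, 6, 9] / [2] / [3] / [5] / [7];  Q = [1, 6, 7] / [2] / [3] / [4] / [5]
  Insert 4 (step 8): P = [1, 4, 9] / [2, 6] / [3] / [5] / [7];  Q = [1, 6, 7] / [2, 8] / [3] / [4] / [5]
  Insert 8 (step 9): P = [1, 4, 8] / [2, 6, 9] / [3] / [5] / [7];  Q = [1, 6, 7] / [2, 8, 9] / [3] / [4] / [5]
Final shape: (3, 3, 1, 1, 1).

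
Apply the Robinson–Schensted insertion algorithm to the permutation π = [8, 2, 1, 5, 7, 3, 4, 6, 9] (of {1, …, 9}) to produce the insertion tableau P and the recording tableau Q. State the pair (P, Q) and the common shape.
P = [1, 3, 4, 6, 9] / [2, 5, 7] / [8];  Q = [1, 4, 5, 8, 9] / [2, 6, 7] / [3];  common shape = (5, 3, 1)

Row-insert the values π_1, π_2, … into P one at a time, bumping the leftmost entry strictly greater than the inserted value down to the next row. The recording tableau Q records, in position (i, j), the step at which that cell was added to P.
  Insert 8 (step 1): P = [8];  Q = [1]
  Insert 2 (step 2): P = [2] / [8];  Q = [1] / [2]
  Insert 1 (step 3): P = [1] / [2] / [8];  Q = [1] / [2] / [3]
  Insert 5 (step 4): P = [1, 5] / [2] / [8];  Q = [1, 4] / [2] / [3]
  Insert 7 (step 5): P = [1, 5, 7] / [2] / [8];  Q = [1, 4, 5] / [2] / [3]
  Insert 3 (step 6): P = [1, 3, 7] / [2, 5] / [8];  Q = [1, 4, 5] / [2, 6] / [3]
  Insert 4 (step 7): P = [1, 3, 4] / [2, 5, 7] / [8];  Q = [1, 4, 5] / [2, 6, 7] / [3]
  Insert 6 (step 8): P = [1, 3, 4, 6] / [2, 5, 7] / [8];  Q = [1, 4, 5, 8] / [2, 6, 7] / [3]
  Insert 9 (step 9): P = [1, 3, 4, 6, 9] / [2, 5, 7] / [8];  Q = [1, 4, 5, 8, 9] / [2, 6, 7] / [3]
Final shape: (5, 3, 1).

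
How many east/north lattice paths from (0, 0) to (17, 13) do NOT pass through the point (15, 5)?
Number of paths = 119062170

Total paths from (0, 0) to (17, 13): C(30, 17) = 119759850. Paths through (15, 5): (paths (0, 0) → (15, 5)) × (paths (15, 5) → (17, 13)) = C(20, 15) · C(10, 2) = 15504 · 45 = 697680. Avoidance count = 119759850 − 697680 = 119062170.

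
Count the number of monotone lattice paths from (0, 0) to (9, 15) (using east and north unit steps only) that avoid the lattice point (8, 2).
Number of paths = 1306874

Total paths from (0, 0) to (9, 15): C(24, 9) = 1307504. Paths through (8, 2): (paths (0, 0) → (8, 2)) × (paths (8, 2) → (9, 15)) = C(10, 8) · C(14, 1) = 45 · 14 = 630. Avoidance count = 1307504 − 630 = 1306874.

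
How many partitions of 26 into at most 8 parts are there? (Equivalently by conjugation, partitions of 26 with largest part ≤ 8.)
p(26, parts ≤ 8) = 1297

Use the recurrence p(n, m) = p(n, m−1) + p(n−m, m): either the largest part is < m (count p(n, m−1)) or the largest part is exactly m (remove one copy of m, count p(n−m, m)). With p(0, ·) = 1 this gives p(26, parts ≤ 8) = 1297. (By conjugating Young diagrams, this also counts partitions of 26 into at most 8 parts.)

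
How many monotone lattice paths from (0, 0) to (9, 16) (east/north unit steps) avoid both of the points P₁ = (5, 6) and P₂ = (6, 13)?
Number of paths = 1111793

Inclusion–exclusion. Total paths: C(25, 9) = 2042975. Through P₁: C(11, 5)·C(14, 4) = 462462. Through P₂: C(19, 6)·C(6, 3) = 542640. Since P₁ is strictly southwest of P₂, a monotone path through both must visit P₁ then P₂; paths through both = C(11, 5)·C(8, 1)·C(6, 3) = 73920. Avoid both = 2042975 − 462462 − 542640 + 73920 = 1111793.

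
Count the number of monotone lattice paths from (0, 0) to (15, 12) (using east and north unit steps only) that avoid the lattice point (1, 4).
Number of paths = 15785010

Total paths from (0, 0) to (15, 12): C(27, 15) = 17383860. Paths through (1, 4): (paths (0, 0) → (1, 4)) × (paths (1, 4) → (15, 12)) = C(5, 1) · C(22, 14) = 5 · 319770 = 1598850. Avoidance count = 17383860 − 1598850 = 15785010.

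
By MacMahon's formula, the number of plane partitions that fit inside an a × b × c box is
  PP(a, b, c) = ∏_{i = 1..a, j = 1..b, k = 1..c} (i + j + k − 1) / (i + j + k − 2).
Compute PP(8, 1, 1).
PP(8, 1, 1) = 9

Evaluate the triple product over i = 1..8, j = 1..1, k = 1..1. The factors are (2/1) · (3/2) · (4/3) · (5/4) · (6/5) · (7/6) · (8/7) · (9/8). The numerators and denominators telescope so the product is an integer; carrying out the multiplication exactly gives PP(8, 1, 1) = 9.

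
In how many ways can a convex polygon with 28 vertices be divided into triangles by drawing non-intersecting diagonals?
C_26 = 18367353072152

These polygon triangulations are counted by the Catalan number C_n = (1/(n + 1)) · C(2n, n). For n = 26: C_26 = (1/27) · C(52, 26) = 495918532948104/27 = 18367353072152.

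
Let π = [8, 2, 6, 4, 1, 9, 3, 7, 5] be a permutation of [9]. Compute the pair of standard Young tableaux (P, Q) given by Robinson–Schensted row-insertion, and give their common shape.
P = [1, 3, 5] / [2, 4, 7] / [6, 9] / [8];  Q = [1, 3, 6] / [2, 7, 8] / [4, 9] / [5];  common shape = (3, 3, 2, 1)

Row-insert the values π_1, π_2, … into P one at a time, bumping the leftmost entry strictly greater than the inserted value down to the next row. The recording tableau Q records, in position (i, j), the step at which that cell was added to P.
  Insert 8 (step 1): P = [8];  Q = [1]
  Insert 2 (step 2): P = [2] / [8];  Q = [1] / [2]
  Insert 6 (step 3): P = [2, 6] / [8];  Q = [1, 3] / [2]
  Insert 4 (step 4): P = [2, 4] / [6] / [8];  Q = [1, 3] / [2] / [4]
  Insert 1 (step 5): P = [1, 4] / [2] / [6] / [8];  Q = [1, 3] / [2] / [4] / [5]
  Insert 9 (step 6): P = [1, 4, 9] / [2] / [6] / [8];  Q = [1, 3, 6] / [2] / [4] / [5]
  Insert 3 (step 7): P = [1, 3, 9] / [2, 4] / [6] / [8];  Q = [1, 3, 6] / [2, 7] / [4] / [5]
  Insert 7 (step 8): P = [1, 3, 7] / [2, 4, 9] / [6] / [8];  Q = [1, 3, 6] / [2, 7, 8] / [4] / [5]
  Insert 5 (step 9): P = [1, 3, 5] / [2, 4, 7] / [6, 9] / [8];  Q = [1, 3, 6] / [2, 7, 8] / [4, 9] / [5]
Final shape: (3, 3, 2, 1).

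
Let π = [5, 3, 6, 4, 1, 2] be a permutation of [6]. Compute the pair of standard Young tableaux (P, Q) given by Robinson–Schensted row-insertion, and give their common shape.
P = [1, 2] / [3, 4] / [5, 6];  Q = [1, 3] / [2, 4] / [5, 6];  common shape = (2, 2, 2)

Row-insert the values π_1, π_2, … into P one at a time, bumping the leftmost entry strictly greater than the inserted value down to the next row. The recording tableau Q records, in position (i, j), the step at which that cell was added to P.
  Insert 5 (step 1): P = [5];  Q = [1]
  Insert 3 (step 2): P = [3] / [5];  Q = [1] / [2]
  Insert 6 (step 3): P = [3, 6] / [5];  Q = [1, 3] / [2]
  Insert 4 (step 4): P = [3, 4] / [5, 6];  Q = [1, 3] / [2, 4]
  Insert 1 (step 5): P = [1, 4] / [3, 6] / [5];  Q = [1, 3] / [2, 4] / [5]
  Insert 2 (step 6): P = [1, 2] / [3, 4] / [5, 6];  Q = [1, 3] / [2, 4] / [5, 6]
Final shape: (2, 2, 2).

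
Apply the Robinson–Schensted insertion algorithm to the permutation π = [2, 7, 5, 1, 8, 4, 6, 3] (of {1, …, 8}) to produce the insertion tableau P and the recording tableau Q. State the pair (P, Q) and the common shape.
P = [1, 3, 6] / [2, 4, 8] / [5] / [7];  Q = [1, 2, 5] / [3, 6, 7] / [4] / [8];  common shape = (3, 3, 1, 1)

Row-insert the values π_1, π_2, … into P one at a time, bumping the leftmost entry strictly greater than the inserted value down to the next row. The recording tableau Q records, in position (i, j), the step at which that cell was added to P.
  Insert 2 (step 1): P = [2];  Q = [1]
  Insert 7 (step 2): P = [2, 7];  Q = [1, 2]
  Insert 5 (step 3): P = [2, 5] / [7];  Q = [1, 2] / [3]
  Insert 1 (step 4): P = [1, 5] / [2] / [7];  Q = [1, 2] / [3] / [4]
  Insert 8 (step 5): P = [1, 5, 8] / [2] / [7];  Q = [1, 2, 5] / [3] / [4]
  Insert 4 (step 6): P = [1, 4, 8] / [2, 5] / [7];  Q = [1, 2, 5] / [3, 6] / [4]
  Insert 6 (step 7): P = [1, 4, 6] / [2, 5, 8] / [7];  Q = [1, 2, 5] / [3, 6, 7] / [4]
  Insert 3 (step 8): P = [1, 3, 6] / [2, 4, 8] / [5] / [7];  Q = [1, 2, 5] / [3, 6, 7] / [4] / [8]
Final shape: (3, 3, 1, 1).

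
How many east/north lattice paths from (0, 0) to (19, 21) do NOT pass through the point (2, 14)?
Number of paths = 131240875920

Total paths from (0, 0) to (19, 21): C(40, 19) = 131282408400. Paths through (2, 14): (paths (0, 0) → (2, 14)) × (paths (2, 14) → (19, 21)) = C(16, 2) · C(24, 17) = 120 · 346104 = 41532480. Avoidance count = 131282408400 − 41532480 = 131240875920.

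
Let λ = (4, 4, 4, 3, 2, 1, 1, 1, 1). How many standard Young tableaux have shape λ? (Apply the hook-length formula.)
# SYT of shape (4, 4, 4, 3, 2, 1, 1, 1, 1) = 148140720

Hook-length formula: f^λ = n! / Π hook(c), product over all cells c of the Young diagram. For λ = (4, 4, 4, 3, 2, 1, 1, 1, 1), n = 21 boxes. Hook lengths by row (left-to-right, top-to-bottom): [12, 7, 5, 3]; [11, 6, 4, 2]; [10, 5, 3, 1]; [8, 3, 1]; [6, 1]; [4]; [3]; [2]; [1]. Product of hooks = 344881152000. So f^λ = 21! / 344881152000 = 51090942171709440000 / 344881152000 = 148140720.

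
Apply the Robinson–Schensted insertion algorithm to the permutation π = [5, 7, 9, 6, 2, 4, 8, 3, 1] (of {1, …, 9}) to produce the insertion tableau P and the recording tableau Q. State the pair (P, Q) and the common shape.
P = [1, 3, 8] / [2, 6, 9] / [4] / [5] / [7];  Q = [1, 2, 3] / [4, 6, 7] / [5] / [8] / [9];  common shape = (3, 3, 1, 1, 1)

Row-insert the values π_1, π_2, … into P one at a time, bumping the leftmost entry strictly greater than the inserted value down to the next row. The recording tableau Q records, in position (i, j), the step at which that cell was added to P.
  Insert 5 (step 1): P = [5];  Q = [1]
  Insert 7 (step 2): P = [5, 7];  Q = [1, 2]
  Insert 9 (step 3): P = [5, 7, 9];  Q = [1, 2, 3]
  Insert 6 (step 4): P = [5, 6, 9] / [7];  Q = [1, 2, 3] / [4]
  Insert 2 (step 5): P = [2, 6, 9] / [5] / [7];  Q = [1, 2, 3] / [4] / [5]
  Insert 4 (step 6): P = [2, 4, 9] / [5, 6] / [7];  Q = [1, 2, 3] / [4, 6] / [5]
  Insert 8 (step 7): P = [2, 4, 8] / [5, 6, 9] / [7];  Q = [1, 2, 3] / [4, 6, 7] / [5]
  Insert 3 (step 8): P = [2, 3, 8] / [4, 6, 9] / [5] / [7];  Q = [1, 2, 3] / [4, 6, 7] / [5] / [8]
  Insert 1 (step 9): P = [1, 3, 8] / [2, 6, 9] / [4] / [5] / [7];  Q = [1, 2, 3] / [4, 6, 7] / [5] / [8] / [9]
Final shape: (3, 3, 1, 1, 1).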